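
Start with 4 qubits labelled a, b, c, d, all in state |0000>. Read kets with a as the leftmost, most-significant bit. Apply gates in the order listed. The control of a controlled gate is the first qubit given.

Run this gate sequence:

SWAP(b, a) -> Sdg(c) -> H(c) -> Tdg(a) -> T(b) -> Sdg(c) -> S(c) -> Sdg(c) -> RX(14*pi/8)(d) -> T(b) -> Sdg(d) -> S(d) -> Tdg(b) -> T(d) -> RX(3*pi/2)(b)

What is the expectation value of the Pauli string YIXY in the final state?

The observable YIXY averages to 0. Key observation: the block from step 10 through step 13 cancels to the identity and can be dropped.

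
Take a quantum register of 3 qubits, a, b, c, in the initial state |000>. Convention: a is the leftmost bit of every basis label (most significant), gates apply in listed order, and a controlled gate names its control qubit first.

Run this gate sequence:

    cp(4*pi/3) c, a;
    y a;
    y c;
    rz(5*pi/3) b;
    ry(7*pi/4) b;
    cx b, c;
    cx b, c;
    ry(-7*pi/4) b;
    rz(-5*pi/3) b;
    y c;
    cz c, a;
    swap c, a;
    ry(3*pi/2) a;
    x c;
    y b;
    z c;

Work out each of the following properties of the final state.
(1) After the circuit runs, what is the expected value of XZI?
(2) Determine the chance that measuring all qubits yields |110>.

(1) The expectation value of XZI is 1.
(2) The probability of measuring |110> is 1/2.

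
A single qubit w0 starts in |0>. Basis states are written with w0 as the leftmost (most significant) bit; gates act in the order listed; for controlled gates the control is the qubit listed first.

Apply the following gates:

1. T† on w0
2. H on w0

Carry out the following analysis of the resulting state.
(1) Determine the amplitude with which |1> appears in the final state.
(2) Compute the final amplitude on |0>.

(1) The amplitude on |1> is sqrt(2)/2.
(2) The amplitude on |0> is sqrt(2)/2.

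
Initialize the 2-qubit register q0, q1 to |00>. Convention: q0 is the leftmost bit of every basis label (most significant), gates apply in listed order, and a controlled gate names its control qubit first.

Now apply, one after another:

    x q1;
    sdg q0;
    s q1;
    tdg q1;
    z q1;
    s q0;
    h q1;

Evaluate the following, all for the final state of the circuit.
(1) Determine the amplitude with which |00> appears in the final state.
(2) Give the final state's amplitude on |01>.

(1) |00> carries amplitude -sqrt(2)*exp(I*pi/4)/2 in the final state.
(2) |01> carries amplitude sqrt(2)*exp(I*pi/4)/2 in the final state.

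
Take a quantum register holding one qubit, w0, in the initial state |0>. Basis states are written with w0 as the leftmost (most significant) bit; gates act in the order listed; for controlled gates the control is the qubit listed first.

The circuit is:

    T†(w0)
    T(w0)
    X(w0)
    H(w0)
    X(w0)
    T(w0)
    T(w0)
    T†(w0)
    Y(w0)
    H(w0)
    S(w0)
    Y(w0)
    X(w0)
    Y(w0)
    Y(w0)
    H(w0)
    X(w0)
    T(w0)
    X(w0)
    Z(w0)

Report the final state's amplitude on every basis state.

The final amplitudes are sqrt(2)*(1 + I + sqrt(2)*I)/4 on |0>, sqrt(2)*(-1 - exp(I*pi/4) - exp(3*I*pi/4) + I)/4 on |1>.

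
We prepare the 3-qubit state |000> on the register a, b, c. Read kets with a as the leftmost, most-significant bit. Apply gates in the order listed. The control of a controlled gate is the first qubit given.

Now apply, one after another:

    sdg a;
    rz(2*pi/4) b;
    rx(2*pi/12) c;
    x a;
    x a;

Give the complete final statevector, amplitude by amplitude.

The final amplitudes are (-sqrt(6) - sqrt(2))*exp(3*I*pi/4)/4 on |000>, (-sqrt(6) + sqrt(2))*exp(I*pi/4)/4 on |001>, and 0 on every other basis state. Key observation: steps 4-5 multiply out to the identity, so the circuit reduces to the remaining gates.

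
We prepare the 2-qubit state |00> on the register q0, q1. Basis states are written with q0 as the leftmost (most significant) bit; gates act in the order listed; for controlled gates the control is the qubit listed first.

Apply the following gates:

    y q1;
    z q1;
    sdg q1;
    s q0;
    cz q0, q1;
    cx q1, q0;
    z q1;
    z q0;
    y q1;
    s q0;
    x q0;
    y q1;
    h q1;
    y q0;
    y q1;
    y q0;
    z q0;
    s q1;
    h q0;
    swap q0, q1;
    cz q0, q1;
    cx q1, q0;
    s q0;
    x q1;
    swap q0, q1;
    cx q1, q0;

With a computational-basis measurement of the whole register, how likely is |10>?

A full measurement returns |10> with probability 1/4.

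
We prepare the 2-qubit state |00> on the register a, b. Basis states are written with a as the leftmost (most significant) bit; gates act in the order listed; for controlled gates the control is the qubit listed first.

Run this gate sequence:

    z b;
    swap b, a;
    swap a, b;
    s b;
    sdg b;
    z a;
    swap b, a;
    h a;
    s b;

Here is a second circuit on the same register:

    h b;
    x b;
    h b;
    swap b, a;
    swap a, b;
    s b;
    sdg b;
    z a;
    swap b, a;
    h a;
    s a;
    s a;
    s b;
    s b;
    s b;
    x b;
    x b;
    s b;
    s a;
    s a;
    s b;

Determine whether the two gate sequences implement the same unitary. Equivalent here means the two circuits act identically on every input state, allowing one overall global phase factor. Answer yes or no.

Yes — the two circuits implement the same unitary up to a global phase.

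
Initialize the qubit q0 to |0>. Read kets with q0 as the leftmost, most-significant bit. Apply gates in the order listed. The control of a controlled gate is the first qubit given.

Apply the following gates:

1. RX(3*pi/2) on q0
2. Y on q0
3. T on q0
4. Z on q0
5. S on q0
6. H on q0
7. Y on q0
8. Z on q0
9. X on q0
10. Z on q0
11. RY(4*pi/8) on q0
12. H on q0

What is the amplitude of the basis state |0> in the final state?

|0> carries amplitude exp(3*I*pi/4)/2 + I/2 in the final state.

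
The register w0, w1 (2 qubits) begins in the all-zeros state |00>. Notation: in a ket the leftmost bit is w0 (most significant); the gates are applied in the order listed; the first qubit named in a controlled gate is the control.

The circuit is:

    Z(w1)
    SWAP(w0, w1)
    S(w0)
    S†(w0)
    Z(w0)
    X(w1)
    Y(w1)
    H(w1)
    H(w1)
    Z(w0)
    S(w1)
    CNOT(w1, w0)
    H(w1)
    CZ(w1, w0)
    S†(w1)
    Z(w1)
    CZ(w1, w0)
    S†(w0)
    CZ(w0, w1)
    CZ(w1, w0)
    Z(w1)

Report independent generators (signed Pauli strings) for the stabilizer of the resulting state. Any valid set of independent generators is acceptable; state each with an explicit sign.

The stabilizer group can be generated by -IY, +ZI, among other valid generating sets. Key observation: steps 8-9 multiply out to the identity, so the circuit reduces to the remaining gates.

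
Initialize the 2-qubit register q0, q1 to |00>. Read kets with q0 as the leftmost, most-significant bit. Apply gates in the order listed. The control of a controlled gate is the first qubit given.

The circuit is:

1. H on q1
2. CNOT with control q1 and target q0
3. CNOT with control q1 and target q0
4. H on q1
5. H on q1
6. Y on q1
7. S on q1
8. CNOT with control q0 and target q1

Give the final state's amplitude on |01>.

The final state's coefficient on |01> equals -sqrt(2)/2. Key observation: steps 1-4 multiply out to the identity, so the circuit reduces to the remaining gates.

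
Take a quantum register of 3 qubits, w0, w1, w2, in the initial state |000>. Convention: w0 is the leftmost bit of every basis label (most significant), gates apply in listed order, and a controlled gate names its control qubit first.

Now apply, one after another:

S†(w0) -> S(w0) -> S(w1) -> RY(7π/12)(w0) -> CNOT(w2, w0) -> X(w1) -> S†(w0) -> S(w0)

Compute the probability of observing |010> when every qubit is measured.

Outcome |010> occurs with probability -sqrt(6)/8 + sqrt(2)/8 + 1/2.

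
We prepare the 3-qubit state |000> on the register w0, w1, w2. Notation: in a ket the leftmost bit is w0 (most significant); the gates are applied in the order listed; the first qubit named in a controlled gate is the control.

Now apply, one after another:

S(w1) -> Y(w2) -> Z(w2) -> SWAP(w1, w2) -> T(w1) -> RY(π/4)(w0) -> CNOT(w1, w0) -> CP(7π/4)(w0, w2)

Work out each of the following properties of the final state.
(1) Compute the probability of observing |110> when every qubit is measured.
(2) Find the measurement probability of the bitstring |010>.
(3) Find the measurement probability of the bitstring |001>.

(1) A full measurement returns |110> with probability sqrt(2)/4 + 1/2.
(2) The probability of measuring |010> is 1/2 - sqrt(2)/4.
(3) A full measurement returns |001> with probability 0.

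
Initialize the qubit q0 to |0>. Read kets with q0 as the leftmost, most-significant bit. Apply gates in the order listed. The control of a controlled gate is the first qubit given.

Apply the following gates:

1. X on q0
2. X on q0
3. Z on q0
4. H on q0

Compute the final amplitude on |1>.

|1> carries amplitude sqrt(2)/2 in the final state. Key observation: gates 1-2 undo each other exactly, leaving only the rest of the circuit to track.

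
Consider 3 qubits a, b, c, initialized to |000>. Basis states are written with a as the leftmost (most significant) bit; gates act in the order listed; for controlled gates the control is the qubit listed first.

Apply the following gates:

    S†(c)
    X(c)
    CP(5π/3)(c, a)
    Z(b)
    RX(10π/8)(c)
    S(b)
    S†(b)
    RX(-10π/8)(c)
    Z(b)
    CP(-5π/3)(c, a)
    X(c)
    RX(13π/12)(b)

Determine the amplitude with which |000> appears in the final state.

The amplitude on |000> is -sqrt(sqrt(2) + 2)/4 + sqrt(6 - 3*sqrt(2))/4. Key observation: steps 3-10 multiply out to the identity, so the circuit reduces to the remaining gates.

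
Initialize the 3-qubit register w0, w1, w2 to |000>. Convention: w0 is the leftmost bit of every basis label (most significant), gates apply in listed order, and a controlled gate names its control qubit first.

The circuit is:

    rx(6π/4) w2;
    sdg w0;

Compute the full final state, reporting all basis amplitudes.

The final amplitudes are -sqrt(2)/2 on |000>, -sqrt(2)*I/2 on |001>, and 0 on every other basis state.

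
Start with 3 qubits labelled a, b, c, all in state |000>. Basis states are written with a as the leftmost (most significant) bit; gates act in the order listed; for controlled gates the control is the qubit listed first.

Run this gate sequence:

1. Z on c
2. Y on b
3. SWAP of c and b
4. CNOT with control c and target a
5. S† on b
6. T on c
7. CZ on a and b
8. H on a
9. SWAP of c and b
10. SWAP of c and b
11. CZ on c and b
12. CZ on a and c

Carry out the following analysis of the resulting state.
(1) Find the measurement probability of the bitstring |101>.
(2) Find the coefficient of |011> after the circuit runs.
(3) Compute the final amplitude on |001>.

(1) A full measurement returns |101> with probability 1/2. Key observation: the block from step 9 through step 10 cancels to the identity and can be dropped.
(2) |011> carries amplitude 0 in the final state.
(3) The final state's coefficient on |001> equals sqrt(2)*exp(3*I*pi/4)/2.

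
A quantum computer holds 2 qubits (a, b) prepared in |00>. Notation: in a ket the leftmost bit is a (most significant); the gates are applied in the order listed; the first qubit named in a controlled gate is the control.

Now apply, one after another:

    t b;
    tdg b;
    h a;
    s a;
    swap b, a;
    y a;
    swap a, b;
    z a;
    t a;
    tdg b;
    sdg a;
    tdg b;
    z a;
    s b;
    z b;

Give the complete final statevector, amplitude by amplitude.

After the circuit, the state carries amplitude 0 on |00>, -sqrt(2)*I/2 on |01>, 0 on |10>, -sqrt(2)*exp(3*I*pi/4)/2 on |11>.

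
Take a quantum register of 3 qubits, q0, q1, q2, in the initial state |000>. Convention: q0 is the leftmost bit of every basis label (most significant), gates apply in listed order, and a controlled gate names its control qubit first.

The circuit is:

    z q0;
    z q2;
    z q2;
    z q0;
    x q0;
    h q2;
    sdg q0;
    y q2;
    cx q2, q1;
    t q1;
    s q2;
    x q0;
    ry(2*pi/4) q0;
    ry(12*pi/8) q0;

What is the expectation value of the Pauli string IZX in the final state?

The expectation value of IZX is 0.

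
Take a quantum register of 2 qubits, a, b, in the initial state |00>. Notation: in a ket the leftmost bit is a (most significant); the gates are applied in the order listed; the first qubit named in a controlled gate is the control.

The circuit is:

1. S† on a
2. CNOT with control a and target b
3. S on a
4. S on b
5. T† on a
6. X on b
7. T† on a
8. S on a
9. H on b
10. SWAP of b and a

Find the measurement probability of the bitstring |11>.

Outcome |11> occurs with probability 0.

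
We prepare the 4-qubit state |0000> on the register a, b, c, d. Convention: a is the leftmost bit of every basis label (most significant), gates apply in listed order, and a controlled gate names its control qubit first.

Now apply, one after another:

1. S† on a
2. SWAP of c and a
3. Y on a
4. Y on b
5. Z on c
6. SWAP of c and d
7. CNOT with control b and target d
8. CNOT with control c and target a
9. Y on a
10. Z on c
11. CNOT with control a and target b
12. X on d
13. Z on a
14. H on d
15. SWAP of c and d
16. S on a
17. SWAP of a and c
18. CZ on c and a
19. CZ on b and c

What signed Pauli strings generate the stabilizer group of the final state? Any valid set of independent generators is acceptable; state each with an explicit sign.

One valid set of independent stabilizer generators is +XIII, -IZII, +IIZI, +IIIZ (any independent generating set of the same group is equally correct).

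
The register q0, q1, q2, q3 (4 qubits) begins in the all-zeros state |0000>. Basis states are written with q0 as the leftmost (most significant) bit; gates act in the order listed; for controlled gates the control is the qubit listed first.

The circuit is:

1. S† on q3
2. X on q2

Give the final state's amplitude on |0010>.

|0010> carries amplitude 1 in the final state.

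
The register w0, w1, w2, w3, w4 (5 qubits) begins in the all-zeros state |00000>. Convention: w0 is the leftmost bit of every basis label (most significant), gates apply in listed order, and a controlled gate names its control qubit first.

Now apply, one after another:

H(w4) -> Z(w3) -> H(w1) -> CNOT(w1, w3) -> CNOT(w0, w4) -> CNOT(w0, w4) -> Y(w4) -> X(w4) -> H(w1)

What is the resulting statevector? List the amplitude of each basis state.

The resulting statevector has amplitude sqrt(2)*I/4 on |00000>, -sqrt(2)*I/4 on |00001>, sqrt(2)*I/4 on |00010>, -sqrt(2)*I/4 on |00011>, sqrt(2)*I/4 on |01000>, -sqrt(2)*I/4 on |01001>, -sqrt(2)*I/4 on |01010>, sqrt(2)*I/4 on |01011>, and 0 on every other basis state. Key observation: steps 5-6 multiply out to the identity, so the circuit reduces to the remaining gates.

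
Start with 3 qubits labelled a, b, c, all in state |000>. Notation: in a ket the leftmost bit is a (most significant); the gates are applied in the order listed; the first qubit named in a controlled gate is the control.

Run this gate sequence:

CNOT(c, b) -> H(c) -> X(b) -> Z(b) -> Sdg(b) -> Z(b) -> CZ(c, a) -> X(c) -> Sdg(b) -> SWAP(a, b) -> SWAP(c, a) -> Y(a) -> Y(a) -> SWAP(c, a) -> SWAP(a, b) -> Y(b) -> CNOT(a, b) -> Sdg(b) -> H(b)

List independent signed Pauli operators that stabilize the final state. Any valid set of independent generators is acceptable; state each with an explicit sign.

One valid set of independent stabilizer generators is +IXI, +IIX, +ZII (any independent generating set of the same group is equally correct). Key observation: steps 10-15 multiply out to the identity, so the circuit reduces to the remaining gates.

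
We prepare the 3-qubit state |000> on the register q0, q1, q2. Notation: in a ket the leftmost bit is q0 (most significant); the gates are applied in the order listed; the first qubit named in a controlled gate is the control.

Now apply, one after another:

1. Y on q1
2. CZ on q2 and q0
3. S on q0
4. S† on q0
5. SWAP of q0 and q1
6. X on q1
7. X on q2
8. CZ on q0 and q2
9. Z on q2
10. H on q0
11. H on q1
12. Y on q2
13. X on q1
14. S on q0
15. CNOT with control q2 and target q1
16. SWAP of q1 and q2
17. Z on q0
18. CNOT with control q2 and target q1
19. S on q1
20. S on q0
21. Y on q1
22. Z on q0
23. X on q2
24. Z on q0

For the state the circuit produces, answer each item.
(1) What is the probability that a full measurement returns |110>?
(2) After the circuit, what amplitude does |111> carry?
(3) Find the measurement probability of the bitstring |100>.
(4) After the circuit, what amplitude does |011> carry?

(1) Outcome |110> occurs with probability 0.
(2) The amplitude on |111> is I/2.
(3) Outcome |100> occurs with probability 1/4.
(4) The final state's coefficient on |011> equals -I/2.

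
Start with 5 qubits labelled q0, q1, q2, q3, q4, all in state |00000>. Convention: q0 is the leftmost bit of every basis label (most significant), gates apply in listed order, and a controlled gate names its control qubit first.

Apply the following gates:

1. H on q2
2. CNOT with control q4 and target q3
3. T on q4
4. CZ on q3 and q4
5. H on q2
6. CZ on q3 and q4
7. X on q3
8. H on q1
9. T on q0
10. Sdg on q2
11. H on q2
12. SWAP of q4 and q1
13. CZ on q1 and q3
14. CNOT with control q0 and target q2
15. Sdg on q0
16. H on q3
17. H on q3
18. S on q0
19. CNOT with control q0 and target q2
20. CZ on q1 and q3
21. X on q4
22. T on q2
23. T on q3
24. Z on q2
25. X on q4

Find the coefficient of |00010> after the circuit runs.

The final state's coefficient on |00010> equals exp(I*pi/4)/2. Key observation: gates 13-20 undo each other exactly, leaving only the rest of the circuit to track.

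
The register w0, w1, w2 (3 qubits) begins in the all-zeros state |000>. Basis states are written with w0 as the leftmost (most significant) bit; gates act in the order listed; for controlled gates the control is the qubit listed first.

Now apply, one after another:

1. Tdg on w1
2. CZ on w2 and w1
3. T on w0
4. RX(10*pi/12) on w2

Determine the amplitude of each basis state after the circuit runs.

After the circuit, the state carries amplitude -sqrt(2)/4 + sqrt(6)/4 on |000>, I*(-sqrt(6) - sqrt(2))/4 on |001>, and 0 on every other basis state.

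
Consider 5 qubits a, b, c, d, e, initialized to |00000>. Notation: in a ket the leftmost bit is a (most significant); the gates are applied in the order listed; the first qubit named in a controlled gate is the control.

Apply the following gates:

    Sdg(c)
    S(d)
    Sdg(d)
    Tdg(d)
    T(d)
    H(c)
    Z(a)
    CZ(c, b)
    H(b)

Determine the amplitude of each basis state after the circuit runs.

The final amplitudes are 1/2 on |00000>, 1/2 on |00100>, 1/2 on |01000>, 1/2 on |01100>, and 0 on every other basis state. Key observation: the block from step 2 through step 3 cancels to the identity and can be dropped.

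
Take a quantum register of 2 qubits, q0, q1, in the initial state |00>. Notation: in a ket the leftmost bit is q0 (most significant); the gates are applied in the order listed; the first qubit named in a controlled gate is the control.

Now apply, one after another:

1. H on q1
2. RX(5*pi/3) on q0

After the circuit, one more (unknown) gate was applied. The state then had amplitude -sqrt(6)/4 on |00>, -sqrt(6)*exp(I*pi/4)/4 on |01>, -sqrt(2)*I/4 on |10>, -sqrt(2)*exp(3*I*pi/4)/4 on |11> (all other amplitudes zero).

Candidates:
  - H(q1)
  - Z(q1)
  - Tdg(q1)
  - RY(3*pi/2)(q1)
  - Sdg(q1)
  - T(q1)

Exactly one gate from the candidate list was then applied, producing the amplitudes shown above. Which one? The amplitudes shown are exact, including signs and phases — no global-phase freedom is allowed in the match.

The applied gate was T(q1).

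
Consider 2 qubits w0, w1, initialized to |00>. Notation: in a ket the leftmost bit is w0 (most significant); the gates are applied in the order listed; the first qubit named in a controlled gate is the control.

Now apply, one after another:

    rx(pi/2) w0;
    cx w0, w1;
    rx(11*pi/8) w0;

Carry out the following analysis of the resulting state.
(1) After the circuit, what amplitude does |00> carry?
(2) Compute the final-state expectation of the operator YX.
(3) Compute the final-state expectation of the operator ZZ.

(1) The final state's coefficient on |00> equals -sqrt(2)*cos(5*pi/16)/2.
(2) In the final state, YX has expectation sqrt(2 - sqrt(2))/2.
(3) In the final state, ZZ has expectation -sqrt(2 - sqrt(2))/2.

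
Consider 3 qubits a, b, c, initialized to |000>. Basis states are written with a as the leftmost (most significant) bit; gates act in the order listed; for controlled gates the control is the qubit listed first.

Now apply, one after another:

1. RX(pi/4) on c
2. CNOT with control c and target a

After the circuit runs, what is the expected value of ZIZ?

The expectation value of ZIZ is 1.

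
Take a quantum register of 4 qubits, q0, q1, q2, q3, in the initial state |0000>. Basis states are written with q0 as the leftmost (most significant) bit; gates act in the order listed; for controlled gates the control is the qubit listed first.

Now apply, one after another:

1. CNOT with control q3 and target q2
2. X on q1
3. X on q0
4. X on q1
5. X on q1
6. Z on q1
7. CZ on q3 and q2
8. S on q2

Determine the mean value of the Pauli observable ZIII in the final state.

The expectation value of ZIII is -1. Key observation: gates 4-5 undo each other exactly, leaving only the rest of the circuit to track.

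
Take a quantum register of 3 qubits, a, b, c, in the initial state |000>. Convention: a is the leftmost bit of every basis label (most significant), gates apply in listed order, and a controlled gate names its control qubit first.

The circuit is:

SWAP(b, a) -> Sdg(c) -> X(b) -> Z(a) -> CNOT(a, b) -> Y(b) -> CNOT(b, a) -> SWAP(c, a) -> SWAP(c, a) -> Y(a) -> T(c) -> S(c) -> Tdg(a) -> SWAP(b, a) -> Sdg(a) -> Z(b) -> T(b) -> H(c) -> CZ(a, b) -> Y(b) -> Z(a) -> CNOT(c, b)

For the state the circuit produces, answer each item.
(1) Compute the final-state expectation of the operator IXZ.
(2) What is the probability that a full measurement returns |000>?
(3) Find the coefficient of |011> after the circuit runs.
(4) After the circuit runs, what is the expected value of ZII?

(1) In the final state, IXZ has expectation 0. Key observation: gates 8-9 undo each other exactly, leaving only the rest of the circuit to track.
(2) Outcome |000> occurs with probability 1/2.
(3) The amplitude on |011> is sqrt(2)*I/2.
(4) The observable ZII averages to 1.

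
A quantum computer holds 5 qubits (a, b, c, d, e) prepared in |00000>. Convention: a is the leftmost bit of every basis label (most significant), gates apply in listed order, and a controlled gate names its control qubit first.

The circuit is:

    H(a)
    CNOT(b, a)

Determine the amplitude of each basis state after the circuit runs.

The final amplitudes are sqrt(2)/2 on |00000>, sqrt(2)/2 on |10000>, and 0 on every other basis state.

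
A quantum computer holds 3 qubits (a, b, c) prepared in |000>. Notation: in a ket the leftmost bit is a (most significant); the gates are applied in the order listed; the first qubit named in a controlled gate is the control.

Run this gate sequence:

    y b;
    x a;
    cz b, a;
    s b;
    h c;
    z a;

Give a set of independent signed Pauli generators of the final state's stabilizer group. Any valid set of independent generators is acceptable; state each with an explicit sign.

One valid set of independent stabilizer generators is +IIX, -ZII, -IZI (any independent generating set of the same group is equally correct).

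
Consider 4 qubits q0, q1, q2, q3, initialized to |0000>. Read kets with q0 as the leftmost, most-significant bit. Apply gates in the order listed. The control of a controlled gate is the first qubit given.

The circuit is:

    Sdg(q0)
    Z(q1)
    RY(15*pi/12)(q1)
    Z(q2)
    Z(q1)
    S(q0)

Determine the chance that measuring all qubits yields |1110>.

A full measurement returns |1110> with probability 0.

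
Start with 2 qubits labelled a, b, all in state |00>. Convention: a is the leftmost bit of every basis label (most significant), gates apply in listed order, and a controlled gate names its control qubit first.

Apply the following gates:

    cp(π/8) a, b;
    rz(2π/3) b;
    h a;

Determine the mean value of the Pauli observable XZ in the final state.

The observable XZ averages to 1.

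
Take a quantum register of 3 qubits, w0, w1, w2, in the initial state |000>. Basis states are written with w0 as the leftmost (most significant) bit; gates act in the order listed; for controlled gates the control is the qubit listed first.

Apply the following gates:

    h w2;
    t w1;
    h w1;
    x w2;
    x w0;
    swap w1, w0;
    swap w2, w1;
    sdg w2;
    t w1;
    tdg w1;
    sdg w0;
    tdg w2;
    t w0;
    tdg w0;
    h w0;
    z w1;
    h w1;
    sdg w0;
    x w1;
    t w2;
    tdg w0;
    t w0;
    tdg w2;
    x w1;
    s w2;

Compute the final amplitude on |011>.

The amplitude on |011> is (-1 + I)*exp(3*I*pi/4)/2. Key observation: the block from step 19 through step 24 cancels to the identity and can be dropped.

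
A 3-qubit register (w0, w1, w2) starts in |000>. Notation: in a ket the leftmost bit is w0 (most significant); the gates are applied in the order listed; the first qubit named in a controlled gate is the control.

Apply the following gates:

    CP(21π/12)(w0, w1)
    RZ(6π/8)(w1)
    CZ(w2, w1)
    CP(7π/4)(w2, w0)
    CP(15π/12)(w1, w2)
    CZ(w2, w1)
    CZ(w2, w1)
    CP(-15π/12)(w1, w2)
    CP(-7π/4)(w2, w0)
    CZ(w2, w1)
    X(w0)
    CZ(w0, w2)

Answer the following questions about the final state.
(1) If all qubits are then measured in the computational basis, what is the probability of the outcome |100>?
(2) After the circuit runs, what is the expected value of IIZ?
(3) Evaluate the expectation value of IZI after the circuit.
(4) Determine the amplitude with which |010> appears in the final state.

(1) The probability of measuring |100> is 1.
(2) In the final state, IIZ has expectation 1.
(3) The observable IZI averages to 1.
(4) The final state's coefficient on |010> equals 0.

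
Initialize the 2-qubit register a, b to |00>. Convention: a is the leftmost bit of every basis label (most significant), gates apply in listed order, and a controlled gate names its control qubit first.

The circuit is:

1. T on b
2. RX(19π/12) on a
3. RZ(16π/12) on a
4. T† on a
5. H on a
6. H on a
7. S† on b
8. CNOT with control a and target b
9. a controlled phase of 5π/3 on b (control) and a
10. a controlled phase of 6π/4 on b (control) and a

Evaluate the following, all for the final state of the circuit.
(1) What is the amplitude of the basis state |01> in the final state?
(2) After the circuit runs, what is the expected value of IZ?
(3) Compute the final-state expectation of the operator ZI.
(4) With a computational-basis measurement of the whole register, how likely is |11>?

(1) The amplitude on |01> is 0.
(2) In the final state, IZ has expectation -sqrt(2)/4 + sqrt(6)/4.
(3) The expectation value of ZI is -sqrt(2)/4 + sqrt(6)/4.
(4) A full measurement returns |11> with probability -sqrt(6)/8 + sqrt(2)/8 + 1/2.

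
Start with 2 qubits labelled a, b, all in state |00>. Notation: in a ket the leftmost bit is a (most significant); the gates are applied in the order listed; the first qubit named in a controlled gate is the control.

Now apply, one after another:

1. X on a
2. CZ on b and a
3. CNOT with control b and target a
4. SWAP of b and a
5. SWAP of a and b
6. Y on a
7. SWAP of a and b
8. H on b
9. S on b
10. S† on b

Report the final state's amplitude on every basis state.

The final amplitudes are -sqrt(2)*I/2 on |00>, -sqrt(2)*I/2 on |01>, 0 on |10>, 0 on |11>.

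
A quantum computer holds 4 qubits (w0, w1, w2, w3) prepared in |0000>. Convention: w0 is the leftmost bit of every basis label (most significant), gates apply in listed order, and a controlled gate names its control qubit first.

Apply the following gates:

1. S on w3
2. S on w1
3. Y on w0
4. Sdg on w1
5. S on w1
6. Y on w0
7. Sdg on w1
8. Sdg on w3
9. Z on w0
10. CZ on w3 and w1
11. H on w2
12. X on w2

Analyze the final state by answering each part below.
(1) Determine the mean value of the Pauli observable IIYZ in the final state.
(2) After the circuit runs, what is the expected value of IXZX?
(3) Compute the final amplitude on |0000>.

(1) In the final state, IIYZ has expectation 0. Key observation: gates 1-8 undo each other exactly, leaving only the rest of the circuit to track.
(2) The observable IXZX averages to 0.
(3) |0000> carries amplitude sqrt(2)/2 in the final state.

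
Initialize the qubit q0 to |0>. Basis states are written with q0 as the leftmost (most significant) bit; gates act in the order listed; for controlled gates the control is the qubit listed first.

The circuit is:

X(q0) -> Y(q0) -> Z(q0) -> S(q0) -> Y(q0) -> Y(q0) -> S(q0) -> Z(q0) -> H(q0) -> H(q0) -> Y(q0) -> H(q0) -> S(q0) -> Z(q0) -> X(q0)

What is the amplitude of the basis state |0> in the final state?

The amplitude on |0> is sqrt(2)*I/2.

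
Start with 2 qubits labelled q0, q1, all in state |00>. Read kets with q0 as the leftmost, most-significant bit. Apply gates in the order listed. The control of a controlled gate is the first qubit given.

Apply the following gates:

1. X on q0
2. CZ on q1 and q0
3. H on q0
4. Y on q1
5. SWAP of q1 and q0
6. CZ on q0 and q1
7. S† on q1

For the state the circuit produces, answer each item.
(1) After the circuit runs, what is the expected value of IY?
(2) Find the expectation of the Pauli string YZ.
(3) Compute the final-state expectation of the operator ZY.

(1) The expectation value of IY is -1.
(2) The observable YZ averages to 0.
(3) The expectation value of ZY is 1.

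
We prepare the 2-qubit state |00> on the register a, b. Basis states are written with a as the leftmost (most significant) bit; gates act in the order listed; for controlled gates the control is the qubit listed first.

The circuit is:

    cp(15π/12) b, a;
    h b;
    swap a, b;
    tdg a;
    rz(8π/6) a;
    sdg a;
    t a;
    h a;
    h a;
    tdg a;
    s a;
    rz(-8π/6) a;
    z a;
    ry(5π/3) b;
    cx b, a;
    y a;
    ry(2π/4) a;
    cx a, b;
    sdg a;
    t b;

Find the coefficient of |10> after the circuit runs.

|10> carries amplitude -1/4 + exp(3*I*pi/4)/4 in the final state. Key observation: steps 5-12 multiply out to the identity, so the circuit reduces to the remaining gates.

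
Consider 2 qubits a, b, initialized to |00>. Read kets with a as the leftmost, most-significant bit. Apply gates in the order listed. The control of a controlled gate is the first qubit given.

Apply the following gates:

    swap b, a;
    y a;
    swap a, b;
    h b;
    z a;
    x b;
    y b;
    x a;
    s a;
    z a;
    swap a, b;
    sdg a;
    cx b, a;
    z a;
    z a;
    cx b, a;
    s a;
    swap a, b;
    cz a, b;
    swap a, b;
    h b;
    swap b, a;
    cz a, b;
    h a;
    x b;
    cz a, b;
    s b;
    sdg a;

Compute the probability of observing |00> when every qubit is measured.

A full measurement returns |00> with probability 1/2.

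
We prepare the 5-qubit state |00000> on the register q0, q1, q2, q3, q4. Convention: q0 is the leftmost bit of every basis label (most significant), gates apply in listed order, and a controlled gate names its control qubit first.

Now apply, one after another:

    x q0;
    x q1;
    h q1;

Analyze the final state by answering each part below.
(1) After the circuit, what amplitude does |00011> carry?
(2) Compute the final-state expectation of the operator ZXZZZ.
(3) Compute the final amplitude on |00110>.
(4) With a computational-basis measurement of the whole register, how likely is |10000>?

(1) |00011> carries amplitude 0 in the final state.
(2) The expectation value of ZXZZZ is 1.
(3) The amplitude on |00110> is 0.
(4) Outcome |10000> occurs with probability 1/2.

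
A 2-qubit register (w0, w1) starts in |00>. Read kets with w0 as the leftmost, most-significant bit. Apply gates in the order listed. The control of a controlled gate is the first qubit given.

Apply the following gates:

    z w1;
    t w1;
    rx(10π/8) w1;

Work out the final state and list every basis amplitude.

The resulting statevector has amplitude -sqrt(2 - sqrt(2))/2 on |00>, -I*sqrt(sqrt(2) + 2)/2 on |01>, 0 on |10>, 0 on |11>.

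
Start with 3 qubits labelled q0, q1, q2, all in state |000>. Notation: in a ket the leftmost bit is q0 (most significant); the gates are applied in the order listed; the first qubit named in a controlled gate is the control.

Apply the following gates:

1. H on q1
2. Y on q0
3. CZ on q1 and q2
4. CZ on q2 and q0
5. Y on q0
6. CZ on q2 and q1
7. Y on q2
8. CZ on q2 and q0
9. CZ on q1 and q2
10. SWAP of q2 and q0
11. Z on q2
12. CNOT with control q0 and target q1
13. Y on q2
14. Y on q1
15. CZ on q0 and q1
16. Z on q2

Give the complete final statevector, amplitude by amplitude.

After the circuit, the state carries amplitude -sqrt(2)*I/2 on |101>, sqrt(2)*I/2 on |111>, and 0 on every other basis state.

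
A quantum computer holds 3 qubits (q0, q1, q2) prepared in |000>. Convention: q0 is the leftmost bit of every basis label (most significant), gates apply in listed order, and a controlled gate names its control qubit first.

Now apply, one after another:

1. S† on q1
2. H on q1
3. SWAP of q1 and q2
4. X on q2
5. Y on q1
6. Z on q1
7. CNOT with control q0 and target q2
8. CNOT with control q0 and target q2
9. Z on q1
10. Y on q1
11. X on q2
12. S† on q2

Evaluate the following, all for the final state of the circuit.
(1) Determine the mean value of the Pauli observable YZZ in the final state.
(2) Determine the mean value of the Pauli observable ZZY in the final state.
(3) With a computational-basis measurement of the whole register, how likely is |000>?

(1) In the final state, YZZ has expectation 0. Key observation: steps 4-11 multiply out to the identity, so the circuit reduces to the remaining gates.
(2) The observable ZZY averages to -1.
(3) A full measurement returns |000> with probability 1/2.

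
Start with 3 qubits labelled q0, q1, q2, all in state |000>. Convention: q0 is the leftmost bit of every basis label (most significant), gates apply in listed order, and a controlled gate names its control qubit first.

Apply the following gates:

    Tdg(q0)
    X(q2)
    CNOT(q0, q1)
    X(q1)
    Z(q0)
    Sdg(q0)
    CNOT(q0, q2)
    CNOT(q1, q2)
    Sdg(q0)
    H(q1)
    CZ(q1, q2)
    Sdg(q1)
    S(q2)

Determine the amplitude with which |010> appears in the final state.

|010> carries amplitude sqrt(2)*I/2 in the final state.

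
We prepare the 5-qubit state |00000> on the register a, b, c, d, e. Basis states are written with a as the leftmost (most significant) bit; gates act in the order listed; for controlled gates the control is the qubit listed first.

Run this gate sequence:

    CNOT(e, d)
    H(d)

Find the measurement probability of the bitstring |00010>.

A full measurement returns |00010> with probability 1/2.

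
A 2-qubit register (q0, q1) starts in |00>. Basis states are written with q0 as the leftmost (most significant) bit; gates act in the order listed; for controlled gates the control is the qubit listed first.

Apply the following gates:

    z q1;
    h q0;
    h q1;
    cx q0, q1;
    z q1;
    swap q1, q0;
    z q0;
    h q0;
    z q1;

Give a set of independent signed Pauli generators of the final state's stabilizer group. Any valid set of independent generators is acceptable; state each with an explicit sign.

One valid set of independent stabilizer generators is -IX, +ZI (any independent generating set of the same group is equally correct).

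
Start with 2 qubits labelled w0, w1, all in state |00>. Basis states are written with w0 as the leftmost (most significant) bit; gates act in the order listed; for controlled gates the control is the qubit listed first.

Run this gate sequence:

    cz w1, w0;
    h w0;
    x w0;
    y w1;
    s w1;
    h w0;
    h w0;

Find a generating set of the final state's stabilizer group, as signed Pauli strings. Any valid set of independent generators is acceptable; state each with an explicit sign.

The stabilizer group can be generated by +XI, -IZ, among other valid generating sets.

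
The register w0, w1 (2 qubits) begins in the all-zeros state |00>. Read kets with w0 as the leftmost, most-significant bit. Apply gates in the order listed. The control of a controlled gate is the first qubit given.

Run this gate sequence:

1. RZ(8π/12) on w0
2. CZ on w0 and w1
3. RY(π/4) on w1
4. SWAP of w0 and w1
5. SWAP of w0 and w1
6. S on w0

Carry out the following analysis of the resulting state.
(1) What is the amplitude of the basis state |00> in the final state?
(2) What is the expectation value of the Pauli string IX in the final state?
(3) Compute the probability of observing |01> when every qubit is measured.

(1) The amplitude on |00> is -sqrt(sqrt(2) + 2)*exp(2*I*pi/3)/2. Key observation: the block from step 4 through step 5 cancels to the identity and can be dropped.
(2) The observable IX averages to sqrt(2)/2.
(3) The probability of measuring |01> is 1/2 - sqrt(2)/4.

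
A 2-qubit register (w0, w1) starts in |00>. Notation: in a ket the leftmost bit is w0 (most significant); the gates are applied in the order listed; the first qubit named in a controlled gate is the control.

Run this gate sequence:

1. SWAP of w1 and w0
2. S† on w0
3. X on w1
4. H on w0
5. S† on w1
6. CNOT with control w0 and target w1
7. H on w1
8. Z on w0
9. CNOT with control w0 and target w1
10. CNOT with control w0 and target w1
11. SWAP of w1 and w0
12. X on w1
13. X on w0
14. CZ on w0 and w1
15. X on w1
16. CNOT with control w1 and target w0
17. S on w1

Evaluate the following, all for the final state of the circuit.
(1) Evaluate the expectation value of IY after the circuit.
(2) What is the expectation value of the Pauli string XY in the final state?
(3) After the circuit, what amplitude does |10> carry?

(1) The observable IY averages to 1. Key observation: gates 9-10 undo each other exactly, leaving only the rest of the circuit to track.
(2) The observable XY averages to 1.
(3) The final state's coefficient on |10> equals I/2.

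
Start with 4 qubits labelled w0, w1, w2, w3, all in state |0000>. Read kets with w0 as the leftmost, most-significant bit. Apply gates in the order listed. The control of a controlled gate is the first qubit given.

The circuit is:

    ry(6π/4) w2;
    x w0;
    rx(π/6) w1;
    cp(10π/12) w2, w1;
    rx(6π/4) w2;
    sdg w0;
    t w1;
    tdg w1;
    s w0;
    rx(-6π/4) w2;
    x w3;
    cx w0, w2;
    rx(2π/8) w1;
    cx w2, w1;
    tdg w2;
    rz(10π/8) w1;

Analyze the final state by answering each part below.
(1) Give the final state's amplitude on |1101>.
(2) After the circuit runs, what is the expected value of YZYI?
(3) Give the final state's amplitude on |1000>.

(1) |1101> carries amplitude I*sqrt(sqrt(2)/4 + 1/2)*exp(-13*I*pi/24)/4 - I*sqrt(1/2 - sqrt(2)/4)*exp(5*I*pi/8)/4 - sqrt(3)*I*sqrt(sqrt(2)/4 + 1/2)*exp(-13*I*pi/24)/4 - sqrt(3)*I*sqrt(1/2 - sqrt(2)/4)*exp(5*I*pi/8)/4 in the final state. Key observation: steps 5-10 multiply out to the identity, so the circuit reduces to the remaining gates.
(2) In the final state, YZYI has expectation 0.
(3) |1000> carries amplitude 0 in the final state.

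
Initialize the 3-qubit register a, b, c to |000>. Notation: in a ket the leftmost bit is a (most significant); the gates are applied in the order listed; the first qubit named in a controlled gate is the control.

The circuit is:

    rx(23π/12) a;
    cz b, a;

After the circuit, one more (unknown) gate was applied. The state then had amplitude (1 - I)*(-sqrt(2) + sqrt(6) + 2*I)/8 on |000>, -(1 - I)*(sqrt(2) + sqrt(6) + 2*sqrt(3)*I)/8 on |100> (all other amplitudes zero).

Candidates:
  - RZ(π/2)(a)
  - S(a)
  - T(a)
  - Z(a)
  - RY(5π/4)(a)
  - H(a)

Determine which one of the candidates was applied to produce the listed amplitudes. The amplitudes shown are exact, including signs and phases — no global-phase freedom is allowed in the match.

The unique candidate consistent with the amplitudes is RY(5π/4)(a).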